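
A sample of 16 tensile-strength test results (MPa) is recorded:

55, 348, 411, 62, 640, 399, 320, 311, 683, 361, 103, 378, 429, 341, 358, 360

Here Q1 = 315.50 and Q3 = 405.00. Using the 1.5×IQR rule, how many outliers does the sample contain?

5

IQR = 89.50; fences at 315.50 − 134.25 = 181.25 and 405.00 + 134.25 = 539.25.
Outside the cutoffs: 55, 62, 103, 640, 683.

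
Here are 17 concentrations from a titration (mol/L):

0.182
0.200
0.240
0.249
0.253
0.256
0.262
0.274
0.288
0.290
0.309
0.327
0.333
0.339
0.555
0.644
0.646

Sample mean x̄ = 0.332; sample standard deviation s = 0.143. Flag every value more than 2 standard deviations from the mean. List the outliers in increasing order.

Cutoffs at x̄ ± 2s: 0.332 ± 2·0.143 = [0.046, 0.618].
0.644: z = 2.18, |z| > 2 → outlier.
0.646: z = 2.20, |z| > 2 → outlier.
Every other value lies within [0.046, 0.618].

0.644, 0.646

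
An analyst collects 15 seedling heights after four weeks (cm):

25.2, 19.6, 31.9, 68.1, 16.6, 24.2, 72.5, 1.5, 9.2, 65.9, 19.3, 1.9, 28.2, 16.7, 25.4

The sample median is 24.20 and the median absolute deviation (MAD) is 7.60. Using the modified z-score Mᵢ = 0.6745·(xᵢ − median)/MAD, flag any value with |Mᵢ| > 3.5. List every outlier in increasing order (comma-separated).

65.9, 68.1, 72.5

|Mᵢ| > 3.5 ⇔ |xᵢ − 24.20| > 3.5·7.60/0.6745 = 39.44.
So outliers lie outside [-15.24, 63.64].
65.9: M = 3.70 → outlier.
68.1: M = 3.90 → outlier.
72.5: M = 4.29 → outlier.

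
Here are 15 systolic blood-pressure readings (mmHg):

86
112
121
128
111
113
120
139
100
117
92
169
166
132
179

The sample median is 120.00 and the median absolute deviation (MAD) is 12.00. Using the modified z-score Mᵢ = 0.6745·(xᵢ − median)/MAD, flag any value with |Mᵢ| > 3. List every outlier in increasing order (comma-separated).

179

|Mᵢ| > 3 ⇔ |xᵢ − 120.00| > 3·12.00/0.6745 = 53.37.
So outliers lie outside [66.63, 173.37].
179: M = 3.32 → outlier.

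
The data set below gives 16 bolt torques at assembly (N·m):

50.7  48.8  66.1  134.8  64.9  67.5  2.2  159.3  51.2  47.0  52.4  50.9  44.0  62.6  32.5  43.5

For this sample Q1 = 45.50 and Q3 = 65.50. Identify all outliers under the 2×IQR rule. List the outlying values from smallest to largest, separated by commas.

IQR = Q3 − Q1 = 65.50 − 45.50 = 20.00.
Lower fence = Q1 − 2·IQR = 45.50 − 40.00 = 5.50.
Upper fence = Q3 + 2·IQR = 65.50 + 40.00 = 105.50.
2.2 < 5.50 → outlier.
134.8 > 105.50 → outlier.
159.3 > 105.50 → outlier.
All remaining values lie within [5.50, 105.50].

2.2, 134.8, 159.3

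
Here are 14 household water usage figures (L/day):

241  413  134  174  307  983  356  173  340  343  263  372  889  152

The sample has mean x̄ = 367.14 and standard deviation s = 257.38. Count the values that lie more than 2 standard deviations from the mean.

2

Cutoffs: x̄ ± 2s = [-147.62, 881.90].
Outside the cutoffs: 889, 983.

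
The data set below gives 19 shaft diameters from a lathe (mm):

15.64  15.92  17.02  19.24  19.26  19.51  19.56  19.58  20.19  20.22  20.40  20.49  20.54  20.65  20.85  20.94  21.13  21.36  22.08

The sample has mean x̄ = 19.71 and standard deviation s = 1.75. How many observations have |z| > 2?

Cutoffs: x̄ ± 2s = [16.21, 23.21].
Outside the cutoffs: 15.64, 15.92.

2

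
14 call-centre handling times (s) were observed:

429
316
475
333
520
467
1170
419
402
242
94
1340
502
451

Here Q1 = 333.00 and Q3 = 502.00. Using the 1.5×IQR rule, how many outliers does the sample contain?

IQR = 169.00; fences at 333.00 − 253.50 = 79.50 and 502.00 + 253.50 = 755.50.
Outside the cutoffs: 1170, 1340.

2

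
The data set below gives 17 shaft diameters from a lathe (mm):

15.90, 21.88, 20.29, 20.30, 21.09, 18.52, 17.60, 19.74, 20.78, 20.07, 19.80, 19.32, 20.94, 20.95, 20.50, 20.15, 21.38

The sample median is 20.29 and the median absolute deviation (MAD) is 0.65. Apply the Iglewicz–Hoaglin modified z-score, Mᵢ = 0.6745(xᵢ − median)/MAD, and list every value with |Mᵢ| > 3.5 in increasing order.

15.90

|Mᵢ| > 3.5 ⇔ |xᵢ − 20.29| > 3.5·0.65/0.6745 = 3.37.
So outliers lie outside [16.92, 23.66].
15.90: M = -4.56 → outlier.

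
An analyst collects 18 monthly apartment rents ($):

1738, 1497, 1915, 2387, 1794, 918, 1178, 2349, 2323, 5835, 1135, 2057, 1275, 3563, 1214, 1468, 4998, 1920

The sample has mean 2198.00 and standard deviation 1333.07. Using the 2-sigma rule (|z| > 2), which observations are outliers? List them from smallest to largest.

4998, 5835

Cutoffs at x̄ ± 2s: 2198.00 ± 2·1333.07 = [-468.14, 4864.14].
4998: z = 2.10, |z| > 2 → outlier.
5835: z = 2.73, |z| > 2 → outlier.
Every other value lies within [-468.14, 4864.14].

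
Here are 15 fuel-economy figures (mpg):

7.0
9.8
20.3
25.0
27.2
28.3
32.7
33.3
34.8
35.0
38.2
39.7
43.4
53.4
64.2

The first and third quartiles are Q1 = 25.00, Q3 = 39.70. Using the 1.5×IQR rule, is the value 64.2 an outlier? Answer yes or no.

IQR = Q3 − Q1 = 39.70 − 25.00 = 14.70.
Lower fence = Q1 − 1.5·IQR = 25.00 − 22.05 = 2.95.
Upper fence = Q3 + 1.5·IQR = 39.70 + 22.05 = 61.75.
64.2 lies above the upper fence.

yes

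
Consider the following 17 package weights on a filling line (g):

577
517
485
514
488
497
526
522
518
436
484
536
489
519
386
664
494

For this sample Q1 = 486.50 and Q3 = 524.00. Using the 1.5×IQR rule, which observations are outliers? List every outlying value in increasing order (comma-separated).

386, 664

IQR = Q3 − Q1 = 524.00 − 486.50 = 37.50.
Lower fence = Q1 − 1.5·IQR = 486.50 − 56.25 = 430.25.
Upper fence = Q3 + 1.5·IQR = 524.00 + 56.25 = 580.25.
386 < 430.25 → outlier.
664 > 580.25 → outlier.
All remaining values lie within [430.25, 580.25].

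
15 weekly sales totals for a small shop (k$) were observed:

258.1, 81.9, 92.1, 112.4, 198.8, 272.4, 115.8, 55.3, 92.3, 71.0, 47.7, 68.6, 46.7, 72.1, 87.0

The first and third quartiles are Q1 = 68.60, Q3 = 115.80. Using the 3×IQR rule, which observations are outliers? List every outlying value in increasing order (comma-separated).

IQR = Q3 − Q1 = 115.80 − 68.60 = 47.20.
Lower fence = Q1 − 3·IQR = 68.60 − 141.60 = -73.00.
Upper fence = Q3 + 3·IQR = 115.80 + 141.60 = 257.40.
258.1 > 257.40 → outlier.
272.4 > 257.40 → outlier.
All remaining values lie within [-73.00, 257.40].

258.1, 272.4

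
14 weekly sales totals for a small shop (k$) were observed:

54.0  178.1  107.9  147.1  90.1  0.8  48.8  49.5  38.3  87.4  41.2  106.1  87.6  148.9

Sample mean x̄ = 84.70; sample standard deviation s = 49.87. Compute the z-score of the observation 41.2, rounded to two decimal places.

-0.87

z = (41.2 − 84.70) / 49.87 = -0.87.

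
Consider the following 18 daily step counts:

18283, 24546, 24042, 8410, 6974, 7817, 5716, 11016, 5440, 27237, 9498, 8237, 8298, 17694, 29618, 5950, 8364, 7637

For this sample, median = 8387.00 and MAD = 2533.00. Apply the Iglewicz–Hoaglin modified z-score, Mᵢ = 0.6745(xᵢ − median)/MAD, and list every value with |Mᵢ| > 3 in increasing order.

24042, 24546, 27237, 29618

|Mᵢ| > 3 ⇔ |xᵢ − 8387.00| > 3·2533.00/0.6745 = 11266.12.
So outliers lie outside [-2879.12, 19653.12].
24042: M = 4.17 → outlier.
24546: M = 4.30 → outlier.
27237: M = 5.02 → outlier.
29618: M = 5.65 → outlier.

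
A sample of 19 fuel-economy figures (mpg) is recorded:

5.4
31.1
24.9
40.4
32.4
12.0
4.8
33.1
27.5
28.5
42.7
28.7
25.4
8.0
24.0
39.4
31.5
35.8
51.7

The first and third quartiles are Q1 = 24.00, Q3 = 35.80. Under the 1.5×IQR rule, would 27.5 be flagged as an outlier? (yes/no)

IQR = Q3 − Q1 = 35.80 − 24.00 = 11.80.
Lower fence = Q1 − 1.5·IQR = 24.00 − 17.70 = 6.30.
Upper fence = Q3 + 1.5·IQR = 35.80 + 17.70 = 53.50.
27.5 lies within [6.30, 53.50].

no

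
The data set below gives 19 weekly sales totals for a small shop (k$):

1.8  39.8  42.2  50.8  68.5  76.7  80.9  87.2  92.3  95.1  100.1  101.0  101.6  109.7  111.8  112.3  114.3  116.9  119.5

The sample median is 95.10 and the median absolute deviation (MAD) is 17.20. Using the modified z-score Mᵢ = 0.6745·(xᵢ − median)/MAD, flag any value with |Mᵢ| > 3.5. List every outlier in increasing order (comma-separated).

|Mᵢ| > 3.5 ⇔ |xᵢ − 95.10| > 3.5·17.20/0.6745 = 89.25.
So outliers lie outside [5.85, 184.35].
1.8: M = -3.66 → outlier.

1.8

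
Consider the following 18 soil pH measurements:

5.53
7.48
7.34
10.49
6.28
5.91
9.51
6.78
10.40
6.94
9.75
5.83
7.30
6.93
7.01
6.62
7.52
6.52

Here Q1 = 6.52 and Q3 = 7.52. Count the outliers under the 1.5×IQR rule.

4

IQR = 1.00; fences at 6.52 − 1.50 = 5.02 and 7.52 + 1.50 = 9.02.
Outside the cutoffs: 9.51, 9.75, 10.40, 10.49.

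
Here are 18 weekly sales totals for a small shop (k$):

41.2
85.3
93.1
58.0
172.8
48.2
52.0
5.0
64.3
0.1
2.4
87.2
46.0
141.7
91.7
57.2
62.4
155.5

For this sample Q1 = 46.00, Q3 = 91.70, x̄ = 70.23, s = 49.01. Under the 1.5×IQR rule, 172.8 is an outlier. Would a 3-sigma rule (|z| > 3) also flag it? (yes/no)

z = (172.8 − 70.23) / 49.01 = 2.09.
|z| = 2.09 ≤ 3.

no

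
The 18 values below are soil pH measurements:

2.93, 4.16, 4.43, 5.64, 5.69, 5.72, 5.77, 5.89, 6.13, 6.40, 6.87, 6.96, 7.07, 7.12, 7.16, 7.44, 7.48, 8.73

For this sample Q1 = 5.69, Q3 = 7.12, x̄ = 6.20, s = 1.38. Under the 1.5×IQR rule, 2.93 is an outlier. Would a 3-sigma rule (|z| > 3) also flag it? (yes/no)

z = (2.93 − 6.20) / 1.38 = -2.37.
|z| = 2.37 ≤ 3.

no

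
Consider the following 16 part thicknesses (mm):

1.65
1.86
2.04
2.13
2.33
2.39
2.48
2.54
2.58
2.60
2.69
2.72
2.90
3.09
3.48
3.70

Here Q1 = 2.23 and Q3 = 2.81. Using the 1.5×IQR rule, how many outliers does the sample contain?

1

IQR = 0.58; fences at 2.23 − 0.87 = 1.36 and 2.81 + 0.87 = 3.68.
Outside the cutoffs: 3.70.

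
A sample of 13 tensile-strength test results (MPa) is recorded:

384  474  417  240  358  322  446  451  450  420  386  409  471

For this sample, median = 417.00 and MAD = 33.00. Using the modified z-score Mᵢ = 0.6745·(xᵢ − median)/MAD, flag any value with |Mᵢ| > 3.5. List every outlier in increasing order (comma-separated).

240

|Mᵢ| > 3.5 ⇔ |xᵢ − 417.00| > 3.5·33.00/0.6745 = 171.24.
So outliers lie outside [245.76, 588.24].
240: M = -3.62 → outlier.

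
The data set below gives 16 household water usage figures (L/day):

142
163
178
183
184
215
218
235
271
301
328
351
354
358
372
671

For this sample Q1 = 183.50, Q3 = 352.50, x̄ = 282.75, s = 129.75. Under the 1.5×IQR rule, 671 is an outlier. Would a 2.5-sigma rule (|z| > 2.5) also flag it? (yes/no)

yes

z = (671 − 282.75) / 129.75 = 2.99.
|z| = 2.99 > 2.5.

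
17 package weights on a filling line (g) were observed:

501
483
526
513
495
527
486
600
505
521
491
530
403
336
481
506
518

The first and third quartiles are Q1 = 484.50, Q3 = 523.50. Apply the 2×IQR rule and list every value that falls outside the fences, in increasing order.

IQR = Q3 − Q1 = 523.50 − 484.50 = 39.00.
Lower fence = Q1 − 2·IQR = 484.50 − 78.00 = 406.50.
Upper fence = Q3 + 2·IQR = 523.50 + 78.00 = 601.50.
336 < 406.50 → outlier.
403 < 406.50 → outlier.
All remaining values lie within [406.50, 601.50].

336, 403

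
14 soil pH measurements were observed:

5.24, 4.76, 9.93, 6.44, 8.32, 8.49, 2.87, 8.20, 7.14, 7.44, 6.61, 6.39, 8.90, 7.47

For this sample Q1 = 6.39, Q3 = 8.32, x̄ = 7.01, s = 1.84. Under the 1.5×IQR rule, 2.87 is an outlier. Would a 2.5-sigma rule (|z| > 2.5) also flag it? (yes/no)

z = (2.87 − 7.01) / 1.84 = -2.25.
|z| = 2.25 ≤ 2.5.

no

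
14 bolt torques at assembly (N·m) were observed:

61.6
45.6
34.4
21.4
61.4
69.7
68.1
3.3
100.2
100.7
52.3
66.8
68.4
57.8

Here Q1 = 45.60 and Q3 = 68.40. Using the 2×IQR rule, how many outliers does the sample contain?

0

IQR = 22.80; fences at 45.60 − 45.60 = 0.00 and 68.40 + 45.60 = 114.00.
Every value lies within the cutoffs.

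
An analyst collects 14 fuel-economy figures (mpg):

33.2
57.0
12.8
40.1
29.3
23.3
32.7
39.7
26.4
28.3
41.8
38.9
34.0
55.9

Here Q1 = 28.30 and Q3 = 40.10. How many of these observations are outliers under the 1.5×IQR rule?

0

IQR = 11.80; fences at 28.30 − 17.70 = 10.60 and 40.10 + 17.70 = 57.80.
Every value lies within the cutoffs.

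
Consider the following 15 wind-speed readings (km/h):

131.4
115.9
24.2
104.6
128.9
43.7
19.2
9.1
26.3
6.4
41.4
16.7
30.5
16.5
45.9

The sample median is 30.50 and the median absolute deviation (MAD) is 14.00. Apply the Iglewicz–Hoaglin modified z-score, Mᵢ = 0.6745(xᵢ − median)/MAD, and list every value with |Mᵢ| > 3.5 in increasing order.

|Mᵢ| > 3.5 ⇔ |xᵢ − 30.50| > 3.5·14.00/0.6745 = 72.65.
So outliers lie outside [-42.15, 103.15].
104.6: M = 3.57 → outlier.
115.9: M = 4.11 → outlier.
128.9: M = 4.74 → outlier.
131.4: M = 4.86 → outlier.

104.6, 115.9, 128.9, 131.4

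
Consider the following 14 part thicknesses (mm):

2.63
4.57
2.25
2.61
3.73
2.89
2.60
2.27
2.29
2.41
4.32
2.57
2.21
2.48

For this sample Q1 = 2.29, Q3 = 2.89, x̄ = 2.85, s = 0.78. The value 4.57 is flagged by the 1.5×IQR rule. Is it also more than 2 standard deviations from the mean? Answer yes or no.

z = (4.57 − 2.85) / 0.78 = 2.21.
|z| = 2.21 > 2.

yes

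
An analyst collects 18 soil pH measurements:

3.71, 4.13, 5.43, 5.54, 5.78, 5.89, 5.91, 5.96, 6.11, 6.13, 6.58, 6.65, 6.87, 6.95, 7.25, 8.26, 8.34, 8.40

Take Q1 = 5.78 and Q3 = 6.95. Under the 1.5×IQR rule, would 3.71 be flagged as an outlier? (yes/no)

IQR = Q3 − Q1 = 6.95 − 5.78 = 1.17.
Lower fence = Q1 − 1.5·IQR = 5.78 − 1.755 = 4.025.
Upper fence = Q3 + 1.5·IQR = 6.95 + 1.755 = 8.705.
3.71 lies below the lower fence.

yes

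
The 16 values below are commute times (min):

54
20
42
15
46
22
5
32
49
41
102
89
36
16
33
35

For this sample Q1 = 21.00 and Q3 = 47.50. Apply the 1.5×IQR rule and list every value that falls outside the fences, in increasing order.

IQR = Q3 − Q1 = 47.50 − 21.00 = 26.50.
Lower fence = Q1 − 1.5·IQR = 21.00 − 39.75 = -18.75.
Upper fence = Q3 + 1.5·IQR = 47.50 + 39.75 = 87.25.
89 > 87.25 → outlier.
102 > 87.25 → outlier.
All remaining values lie within [-18.75, 87.25].

89, 102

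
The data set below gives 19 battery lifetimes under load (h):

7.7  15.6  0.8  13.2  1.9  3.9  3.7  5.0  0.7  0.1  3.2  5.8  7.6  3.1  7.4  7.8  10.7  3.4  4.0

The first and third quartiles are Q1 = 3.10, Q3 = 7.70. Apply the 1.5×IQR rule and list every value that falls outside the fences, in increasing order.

IQR = Q3 − Q1 = 7.70 − 3.10 = 4.60.
Lower fence = Q1 − 1.5·IQR = 3.10 − 6.90 = -3.80.
Upper fence = Q3 + 1.5·IQR = 7.70 + 6.90 = 14.60.
15.6 > 14.60 → outlier.
All remaining values lie within [-3.80, 14.60].

15.6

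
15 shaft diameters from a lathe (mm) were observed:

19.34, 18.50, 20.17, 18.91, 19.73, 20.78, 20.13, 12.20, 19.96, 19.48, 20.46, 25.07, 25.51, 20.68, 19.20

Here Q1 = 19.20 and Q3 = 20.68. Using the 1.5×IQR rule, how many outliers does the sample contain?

3

IQR = 1.48; fences at 19.20 − 2.22 = 16.98 and 20.68 + 2.22 = 22.90.
Outside the cutoffs: 12.20, 25.07, 25.51.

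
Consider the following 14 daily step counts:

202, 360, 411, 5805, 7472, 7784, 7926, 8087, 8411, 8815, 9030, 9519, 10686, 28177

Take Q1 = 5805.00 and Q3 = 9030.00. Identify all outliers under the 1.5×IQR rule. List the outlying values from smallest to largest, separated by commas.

IQR = Q3 − Q1 = 9030.00 − 5805.00 = 3225.00.
Lower fence = Q1 − 1.5·IQR = 5805.00 − 4837.50 = 967.50.
Upper fence = Q3 + 1.5·IQR = 9030.00 + 4837.50 = 13867.50.
202 < 967.50 → outlier.
360 < 967.50 → outlier.
411 < 967.50 → outlier.
28177 > 13867.50 → outlier.
All remaining values lie within [967.50, 13867.50].

202, 360, 411, 28177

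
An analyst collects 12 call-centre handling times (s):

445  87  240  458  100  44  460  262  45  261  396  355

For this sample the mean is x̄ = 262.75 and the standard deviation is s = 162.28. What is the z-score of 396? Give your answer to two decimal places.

z = (396 − 262.75) / 162.28 = 0.82.

0.82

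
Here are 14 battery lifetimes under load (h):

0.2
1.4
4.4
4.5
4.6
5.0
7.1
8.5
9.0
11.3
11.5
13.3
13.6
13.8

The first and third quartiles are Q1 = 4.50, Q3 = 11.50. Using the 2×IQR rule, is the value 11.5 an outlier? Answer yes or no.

no

IQR = Q3 − Q1 = 11.50 − 4.50 = 7.00.
Lower fence = Q1 − 2·IQR = 4.50 − 14.00 = -9.50.
Upper fence = Q3 + 2·IQR = 11.50 + 14.00 = 25.50.
11.5 lies within [-9.50, 25.50].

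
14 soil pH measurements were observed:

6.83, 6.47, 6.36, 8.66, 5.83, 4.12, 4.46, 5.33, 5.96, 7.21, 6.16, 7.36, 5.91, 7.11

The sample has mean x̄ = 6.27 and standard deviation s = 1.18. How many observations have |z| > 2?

1

Cutoffs: x̄ ± 2s = [3.91, 8.63].
Outside the cutoffs: 8.66.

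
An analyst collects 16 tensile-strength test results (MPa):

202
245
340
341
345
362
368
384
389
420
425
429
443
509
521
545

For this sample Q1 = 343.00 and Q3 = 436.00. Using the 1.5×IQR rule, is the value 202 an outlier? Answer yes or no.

yes

IQR = Q3 − Q1 = 436.00 − 343.00 = 93.00.
Lower fence = Q1 − 1.5·IQR = 343.00 − 139.50 = 203.50.
Upper fence = Q3 + 1.5·IQR = 436.00 + 139.50 = 575.50.
202 lies below the lower fence.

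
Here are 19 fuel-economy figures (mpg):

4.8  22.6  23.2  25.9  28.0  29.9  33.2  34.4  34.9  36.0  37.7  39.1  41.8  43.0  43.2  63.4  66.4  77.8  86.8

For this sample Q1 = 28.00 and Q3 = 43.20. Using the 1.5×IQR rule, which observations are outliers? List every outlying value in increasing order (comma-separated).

IQR = Q3 − Q1 = 43.20 − 28.00 = 15.20.
Lower fence = Q1 − 1.5·IQR = 28.00 − 22.80 = 5.20.
Upper fence = Q3 + 1.5·IQR = 43.20 + 22.80 = 66.00.
4.8 < 5.20 → outlier.
66.4 > 66.00 → outlier.
77.8 > 66.00 → outlier.
86.8 > 66.00 → outlier.
All remaining values lie within [5.20, 66.00].

4.8, 66.4, 77.8, 86.8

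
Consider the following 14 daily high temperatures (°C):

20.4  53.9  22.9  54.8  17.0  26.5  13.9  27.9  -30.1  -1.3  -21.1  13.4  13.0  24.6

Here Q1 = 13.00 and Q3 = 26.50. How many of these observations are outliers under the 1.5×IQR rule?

IQR = 13.50; fences at 13.00 − 20.25 = -7.25 and 26.50 + 20.25 = 46.75.
Outside the cutoffs: -30.1, -21.1, 53.9, 54.8.

4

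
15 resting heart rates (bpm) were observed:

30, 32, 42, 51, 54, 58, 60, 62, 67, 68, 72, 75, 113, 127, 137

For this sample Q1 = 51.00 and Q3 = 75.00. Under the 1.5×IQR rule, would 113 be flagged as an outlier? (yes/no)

yes

IQR = Q3 − Q1 = 75.00 − 51.00 = 24.00.
Lower fence = Q1 − 1.5·IQR = 51.00 − 36.00 = 15.00.
Upper fence = Q3 + 1.5·IQR = 75.00 + 36.00 = 111.00.
113 lies above the upper fence.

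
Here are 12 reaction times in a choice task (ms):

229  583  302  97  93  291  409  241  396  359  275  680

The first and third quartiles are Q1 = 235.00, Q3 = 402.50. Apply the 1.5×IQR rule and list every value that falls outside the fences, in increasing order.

680

IQR = Q3 − Q1 = 402.50 − 235.00 = 167.50.
Lower fence = Q1 − 1.5·IQR = 235.00 − 251.25 = -16.25.
Upper fence = Q3 + 1.5·IQR = 402.50 + 251.25 = 653.75.
680 > 653.75 → outlier.
All remaining values lie within [-16.25, 653.75].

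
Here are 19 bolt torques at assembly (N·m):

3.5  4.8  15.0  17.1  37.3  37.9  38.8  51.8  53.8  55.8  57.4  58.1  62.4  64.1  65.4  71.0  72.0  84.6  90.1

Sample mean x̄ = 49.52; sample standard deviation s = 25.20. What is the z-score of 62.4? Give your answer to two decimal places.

z = (62.4 − 49.52) / 25.20 = 0.51.

0.51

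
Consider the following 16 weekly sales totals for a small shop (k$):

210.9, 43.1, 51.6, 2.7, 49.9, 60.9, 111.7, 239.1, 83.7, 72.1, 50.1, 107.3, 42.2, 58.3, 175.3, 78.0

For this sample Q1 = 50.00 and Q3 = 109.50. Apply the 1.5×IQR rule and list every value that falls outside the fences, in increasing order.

IQR = Q3 − Q1 = 109.50 − 50.00 = 59.50.
Lower fence = Q1 − 1.5·IQR = 50.00 − 89.25 = -39.25.
Upper fence = Q3 + 1.5·IQR = 109.50 + 89.25 = 198.75.
210.9 > 198.75 → outlier.
239.1 > 198.75 → outlier.
All remaining values lie within [-39.25, 198.75].

210.9, 239.1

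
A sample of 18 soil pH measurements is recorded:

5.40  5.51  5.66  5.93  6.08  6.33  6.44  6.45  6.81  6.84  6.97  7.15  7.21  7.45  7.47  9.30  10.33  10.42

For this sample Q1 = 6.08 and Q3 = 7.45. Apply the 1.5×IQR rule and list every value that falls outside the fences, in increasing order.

IQR = Q3 − Q1 = 7.45 − 6.08 = 1.37.
Lower fence = Q1 − 1.5·IQR = 6.08 − 2.055 = 4.025.
Upper fence = Q3 + 1.5·IQR = 7.45 + 2.055 = 9.505.
10.33 > 9.505 → outlier.
10.42 > 9.505 → outlier.
All remaining values lie within [4.025, 9.505].

10.33, 10.42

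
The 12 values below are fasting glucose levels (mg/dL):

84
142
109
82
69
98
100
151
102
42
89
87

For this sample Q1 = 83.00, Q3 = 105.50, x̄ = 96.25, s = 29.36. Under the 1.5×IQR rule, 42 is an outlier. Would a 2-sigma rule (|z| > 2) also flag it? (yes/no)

z = (42 − 96.25) / 29.36 = -1.85.
|z| = 1.85 ≤ 2.

no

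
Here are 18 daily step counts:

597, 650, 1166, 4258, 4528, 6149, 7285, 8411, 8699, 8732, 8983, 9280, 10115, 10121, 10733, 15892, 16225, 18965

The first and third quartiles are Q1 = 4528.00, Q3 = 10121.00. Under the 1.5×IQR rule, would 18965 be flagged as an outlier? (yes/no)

IQR = Q3 − Q1 = 10121.00 − 4528.00 = 5593.00.
Lower fence = Q1 − 1.5·IQR = 4528.00 − 8389.50 = -3861.50.
Upper fence = Q3 + 1.5·IQR = 10121.00 + 8389.50 = 18510.50.
18965 lies above the upper fence.

yes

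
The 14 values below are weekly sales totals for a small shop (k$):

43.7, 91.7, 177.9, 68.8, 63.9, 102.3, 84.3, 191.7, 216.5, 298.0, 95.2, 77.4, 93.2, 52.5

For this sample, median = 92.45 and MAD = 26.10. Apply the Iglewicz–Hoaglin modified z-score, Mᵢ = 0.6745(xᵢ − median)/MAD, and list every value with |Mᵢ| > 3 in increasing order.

|Mᵢ| > 3 ⇔ |xᵢ − 92.45| > 3·26.10/0.6745 = 116.09.
So outliers lie outside [-23.64, 208.54].
216.5: M = 3.21 → outlier.
298.0: M = 5.31 → outlier.

216.5, 298.0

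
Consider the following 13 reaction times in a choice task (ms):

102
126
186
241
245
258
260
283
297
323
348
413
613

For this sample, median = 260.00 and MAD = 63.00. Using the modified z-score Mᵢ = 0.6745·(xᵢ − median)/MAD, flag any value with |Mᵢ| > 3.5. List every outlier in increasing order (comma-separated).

613

|Mᵢ| > 3.5 ⇔ |xᵢ − 260.00| > 3.5·63.00/0.6745 = 326.91.
So outliers lie outside [-66.91, 586.91].
613: M = 3.78 → outlier.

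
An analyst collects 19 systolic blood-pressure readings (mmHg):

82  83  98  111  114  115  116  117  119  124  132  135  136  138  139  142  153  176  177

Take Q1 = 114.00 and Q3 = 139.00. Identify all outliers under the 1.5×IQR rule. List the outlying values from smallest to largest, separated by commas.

177

IQR = Q3 − Q1 = 139.00 − 114.00 = 25.00.
Lower fence = Q1 − 1.5·IQR = 114.00 − 37.50 = 76.50.
Upper fence = Q3 + 1.5·IQR = 139.00 + 37.50 = 176.50.
177 > 176.50 → outlier.
All remaining values lie within [76.50, 176.50].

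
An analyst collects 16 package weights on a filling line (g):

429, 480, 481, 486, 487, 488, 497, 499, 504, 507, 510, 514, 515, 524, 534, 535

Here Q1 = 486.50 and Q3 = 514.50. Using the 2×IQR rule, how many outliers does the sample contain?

IQR = 28.00; fences at 486.50 − 56.00 = 430.50 and 514.50 + 56.00 = 570.50.
Outside the cutoffs: 429.

1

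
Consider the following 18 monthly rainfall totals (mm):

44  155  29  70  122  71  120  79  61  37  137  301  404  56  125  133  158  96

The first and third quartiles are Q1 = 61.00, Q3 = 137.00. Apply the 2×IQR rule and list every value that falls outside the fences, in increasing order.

IQR = Q3 − Q1 = 137.00 − 61.00 = 76.00.
Lower fence = Q1 − 2·IQR = 61.00 − 152.00 = -91.00.
Upper fence = Q3 + 2·IQR = 137.00 + 152.00 = 289.00.
301 > 289.00 → outlier.
404 > 289.00 → outlier.
All remaining values lie within [-91.00, 289.00].

301, 404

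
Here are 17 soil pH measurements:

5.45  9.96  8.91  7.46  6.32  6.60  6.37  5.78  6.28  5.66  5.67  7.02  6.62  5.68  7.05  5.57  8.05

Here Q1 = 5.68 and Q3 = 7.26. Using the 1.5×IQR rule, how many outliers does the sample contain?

1

IQR = 1.58; fences at 5.68 − 2.37 = 3.31 and 7.26 + 2.37 = 9.63.
Outside the cutoffs: 9.96.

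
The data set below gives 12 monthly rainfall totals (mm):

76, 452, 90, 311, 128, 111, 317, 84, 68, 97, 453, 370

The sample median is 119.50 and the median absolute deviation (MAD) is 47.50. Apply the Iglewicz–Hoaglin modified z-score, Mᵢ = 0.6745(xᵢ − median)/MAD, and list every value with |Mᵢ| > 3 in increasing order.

370, 452, 453

|Mᵢ| > 3 ⇔ |xᵢ − 119.50| > 3·47.50/0.6745 = 211.27.
So outliers lie outside [-91.77, 330.77].
370: M = 3.56 → outlier.
452: M = 4.72 → outlier.
453: M = 4.74 → outlier.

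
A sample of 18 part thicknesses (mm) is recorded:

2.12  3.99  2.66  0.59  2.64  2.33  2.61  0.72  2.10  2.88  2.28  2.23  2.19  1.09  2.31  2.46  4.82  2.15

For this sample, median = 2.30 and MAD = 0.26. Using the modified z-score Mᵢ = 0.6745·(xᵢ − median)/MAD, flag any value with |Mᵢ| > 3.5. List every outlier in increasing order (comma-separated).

|Mᵢ| > 3.5 ⇔ |xᵢ − 2.30| > 3.5·0.26/0.6745 = 1.35.
So outliers lie outside [0.95, 3.65].
0.59: M = -4.44 → outlier.
0.72: M = -4.10 → outlier.
3.99: M = 4.38 → outlier.
4.82: M = 6.54 → outlier.

0.59, 0.72, 3.99, 4.82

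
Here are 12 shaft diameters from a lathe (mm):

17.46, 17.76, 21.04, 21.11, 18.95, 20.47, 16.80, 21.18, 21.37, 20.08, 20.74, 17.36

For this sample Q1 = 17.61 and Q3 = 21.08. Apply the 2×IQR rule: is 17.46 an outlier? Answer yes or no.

IQR = Q3 − Q1 = 21.08 − 17.61 = 3.47.
Lower fence = Q1 − 2·IQR = 17.61 − 6.94 = 10.67.
Upper fence = Q3 + 2·IQR = 21.08 + 6.94 = 28.02.
17.46 lies within [10.67, 28.02].

no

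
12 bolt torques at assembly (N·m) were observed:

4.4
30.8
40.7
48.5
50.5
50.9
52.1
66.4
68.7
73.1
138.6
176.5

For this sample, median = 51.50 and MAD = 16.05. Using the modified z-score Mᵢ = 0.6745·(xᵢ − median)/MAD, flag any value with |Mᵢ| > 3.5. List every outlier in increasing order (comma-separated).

|Mᵢ| > 3.5 ⇔ |xᵢ − 51.50| > 3.5·16.05/0.6745 = 83.28.
So outliers lie outside [-31.78, 134.78].
138.6: M = 3.66 → outlier.
176.5: M = 5.25 → outlier.

138.6, 176.5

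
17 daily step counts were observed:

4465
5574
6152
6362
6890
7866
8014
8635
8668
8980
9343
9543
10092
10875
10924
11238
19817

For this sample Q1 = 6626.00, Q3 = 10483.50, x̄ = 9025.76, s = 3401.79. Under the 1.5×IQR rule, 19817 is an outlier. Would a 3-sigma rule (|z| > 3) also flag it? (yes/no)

z = (19817 − 9025.76) / 3401.79 = 3.17.
|z| = 3.17 > 3.

yes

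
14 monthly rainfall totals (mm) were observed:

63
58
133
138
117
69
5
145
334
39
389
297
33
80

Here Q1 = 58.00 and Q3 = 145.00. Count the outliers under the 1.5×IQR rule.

IQR = 87.00; fences at 58.00 − 130.50 = -72.50 and 145.00 + 130.50 = 275.50.
Outside the cutoffs: 297, 334, 389.

3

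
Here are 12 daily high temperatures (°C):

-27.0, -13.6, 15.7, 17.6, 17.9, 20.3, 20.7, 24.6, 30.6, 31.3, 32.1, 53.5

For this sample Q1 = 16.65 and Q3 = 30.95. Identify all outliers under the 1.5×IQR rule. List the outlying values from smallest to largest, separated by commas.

IQR = Q3 − Q1 = 30.95 − 16.65 = 14.30.
Lower fence = Q1 − 1.5·IQR = 16.65 − 21.45 = -4.80.
Upper fence = Q3 + 1.5·IQR = 30.95 + 21.45 = 52.40.
-27.0 < -4.80 → outlier.
-13.6 < -4.80 → outlier.
53.5 > 52.40 → outlier.
All remaining values lie within [-4.80, 52.40].

-27.0, -13.6, 53.5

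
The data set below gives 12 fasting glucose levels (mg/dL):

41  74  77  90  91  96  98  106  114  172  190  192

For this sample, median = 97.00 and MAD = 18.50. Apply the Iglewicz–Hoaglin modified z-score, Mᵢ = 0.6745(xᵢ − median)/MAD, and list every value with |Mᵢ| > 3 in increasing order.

190, 192

|Mᵢ| > 3 ⇔ |xᵢ − 97.00| > 3·18.50/0.6745 = 82.28.
So outliers lie outside [14.72, 179.28].
190: M = 3.39 → outlier.
192: M = 3.46 → outlier.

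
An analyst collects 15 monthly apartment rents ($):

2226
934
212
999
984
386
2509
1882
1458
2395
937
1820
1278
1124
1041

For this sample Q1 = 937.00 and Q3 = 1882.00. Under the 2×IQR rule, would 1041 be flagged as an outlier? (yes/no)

no

IQR = Q3 − Q1 = 1882.00 − 937.00 = 945.00.
Lower fence = Q1 − 2·IQR = 937.00 − 1890.00 = -953.00.
Upper fence = Q3 + 2·IQR = 1882.00 + 1890.00 = 3772.00.
1041 lies within [-953.00, 3772.00].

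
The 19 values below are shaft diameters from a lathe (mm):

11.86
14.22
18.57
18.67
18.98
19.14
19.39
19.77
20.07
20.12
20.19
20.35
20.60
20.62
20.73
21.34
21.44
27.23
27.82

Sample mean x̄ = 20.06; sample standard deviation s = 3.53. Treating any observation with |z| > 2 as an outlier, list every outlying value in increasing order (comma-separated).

11.86, 27.23, 27.82

Cutoffs at x̄ ± 2s: 20.06 ± 2·3.53 = [13.00, 27.12].
11.86: z = -2.32, |z| > 2 → outlier.
27.23: z = 2.03, |z| > 2 → outlier.
27.82: z = 2.20, |z| > 2 → outlier.
Every other value lies within [13.00, 27.12].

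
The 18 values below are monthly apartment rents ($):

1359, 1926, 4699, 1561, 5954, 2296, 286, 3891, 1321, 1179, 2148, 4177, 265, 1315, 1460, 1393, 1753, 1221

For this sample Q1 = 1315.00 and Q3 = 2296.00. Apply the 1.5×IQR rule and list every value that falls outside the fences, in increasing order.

3891, 4177, 4699, 5954

IQR = Q3 − Q1 = 2296.00 − 1315.00 = 981.00.
Lower fence = Q1 − 1.5·IQR = 1315.00 − 1471.50 = -156.50.
Upper fence = Q3 + 1.5·IQR = 2296.00 + 1471.50 = 3767.50.
3891 > 3767.50 → outlier.
4177 > 3767.50 → outlier.
4699 > 3767.50 → outlier.
5954 > 3767.50 → outlier.
All remaining values lie within [-156.50, 3767.50].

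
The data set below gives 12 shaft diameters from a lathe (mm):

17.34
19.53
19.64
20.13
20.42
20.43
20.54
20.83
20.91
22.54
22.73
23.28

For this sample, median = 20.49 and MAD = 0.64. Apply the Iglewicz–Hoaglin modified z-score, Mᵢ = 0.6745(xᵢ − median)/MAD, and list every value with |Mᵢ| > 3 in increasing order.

17.34

|Mᵢ| > 3 ⇔ |xᵢ − 20.49| > 3·0.64/0.6745 = 2.85.
So outliers lie outside [17.64, 23.34].
17.34: M = -3.32 → outlier.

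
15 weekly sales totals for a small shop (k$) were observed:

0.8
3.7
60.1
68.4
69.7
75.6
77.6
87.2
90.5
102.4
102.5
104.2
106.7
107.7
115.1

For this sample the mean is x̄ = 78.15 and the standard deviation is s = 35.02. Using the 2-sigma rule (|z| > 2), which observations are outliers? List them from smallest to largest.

Cutoffs at x̄ ± 2s: 78.15 ± 2·35.02 = [8.11, 148.19].
0.8: z = -2.21, |z| > 2 → outlier.
3.7: z = -2.13, |z| > 2 → outlier.
Every other value lies within [8.11, 148.19].

0.8, 3.7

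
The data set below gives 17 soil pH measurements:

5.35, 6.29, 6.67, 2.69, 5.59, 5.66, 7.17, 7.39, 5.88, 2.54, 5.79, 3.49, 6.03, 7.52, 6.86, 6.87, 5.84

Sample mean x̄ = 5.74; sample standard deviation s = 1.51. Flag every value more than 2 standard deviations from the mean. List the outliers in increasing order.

Cutoffs at x̄ ± 2s: 5.74 ± 2·1.51 = [2.72, 8.76].
2.54: z = -2.12, |z| > 2 → outlier.
2.69: z = -2.02, |z| > 2 → outlier.
Every other value lies within [2.72, 8.76].

2.54, 2.69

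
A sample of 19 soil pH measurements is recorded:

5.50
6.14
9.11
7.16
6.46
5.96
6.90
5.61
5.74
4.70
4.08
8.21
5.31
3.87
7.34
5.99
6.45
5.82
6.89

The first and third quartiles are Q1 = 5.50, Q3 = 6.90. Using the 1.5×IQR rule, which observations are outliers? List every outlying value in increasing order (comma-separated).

9.11

IQR = Q3 − Q1 = 6.90 − 5.50 = 1.40.
Lower fence = Q1 − 1.5·IQR = 5.50 − 2.10 = 3.40.
Upper fence = Q3 + 1.5·IQR = 6.90 + 2.10 = 9.00.
9.11 > 9.00 → outlier.
All remaining values lie within [3.40, 9.00].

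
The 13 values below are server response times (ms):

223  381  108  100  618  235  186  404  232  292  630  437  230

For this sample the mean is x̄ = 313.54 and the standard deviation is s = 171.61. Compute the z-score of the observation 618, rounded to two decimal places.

z = (618 − 313.54) / 171.61 = 1.77.

1.77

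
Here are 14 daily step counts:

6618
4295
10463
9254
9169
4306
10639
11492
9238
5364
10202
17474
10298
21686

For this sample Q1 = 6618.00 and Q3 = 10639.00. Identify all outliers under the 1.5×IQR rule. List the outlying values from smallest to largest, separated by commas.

17474, 21686

IQR = Q3 − Q1 = 10639.00 − 6618.00 = 4021.00.
Lower fence = Q1 − 1.5·IQR = 6618.00 − 6031.50 = 586.50.
Upper fence = Q3 + 1.5·IQR = 10639.00 + 6031.50 = 16670.50.
17474 > 16670.50 → outlier.
21686 > 16670.50 → outlier.
All remaining values lie within [586.50, 16670.50].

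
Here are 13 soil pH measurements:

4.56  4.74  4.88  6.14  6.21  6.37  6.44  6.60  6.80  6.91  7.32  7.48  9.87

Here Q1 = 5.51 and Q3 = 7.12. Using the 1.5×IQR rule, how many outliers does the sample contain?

IQR = 1.61; fences at 5.51 − 2.415 = 3.095 and 7.12 + 2.415 = 9.535.
Outside the cutoffs: 9.87.

1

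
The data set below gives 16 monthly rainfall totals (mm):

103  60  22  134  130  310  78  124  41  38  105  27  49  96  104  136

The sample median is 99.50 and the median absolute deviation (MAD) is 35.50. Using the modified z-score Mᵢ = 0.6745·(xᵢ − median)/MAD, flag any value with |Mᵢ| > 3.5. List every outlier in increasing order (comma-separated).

|Mᵢ| > 3.5 ⇔ |xᵢ − 99.50| > 3.5·35.50/0.6745 = 184.21.
So outliers lie outside [-84.71, 283.71].
310: M = 4.00 → outlier.

310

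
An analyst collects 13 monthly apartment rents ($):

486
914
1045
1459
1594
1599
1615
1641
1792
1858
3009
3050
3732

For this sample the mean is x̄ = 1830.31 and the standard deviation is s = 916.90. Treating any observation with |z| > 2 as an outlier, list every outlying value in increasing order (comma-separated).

3732

Cutoffs at x̄ ± 2s: 1830.31 ± 2·916.90 = [-3.49, 3664.11].
3732: z = 2.07, |z| > 2 → outlier.
Every other value lies within [-3.49, 3664.11].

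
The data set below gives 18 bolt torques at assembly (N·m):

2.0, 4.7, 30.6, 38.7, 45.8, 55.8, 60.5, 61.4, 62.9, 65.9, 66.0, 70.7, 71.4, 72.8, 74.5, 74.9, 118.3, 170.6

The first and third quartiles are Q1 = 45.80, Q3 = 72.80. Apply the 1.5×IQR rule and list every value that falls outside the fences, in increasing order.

2.0, 4.7, 118.3, 170.6

IQR = Q3 − Q1 = 72.80 − 45.80 = 27.00.
Lower fence = Q1 − 1.5·IQR = 45.80 − 40.50 = 5.30.
Upper fence = Q3 + 1.5·IQR = 72.80 + 40.50 = 113.30.
2.0 < 5.30 → outlier.
4.7 < 5.30 → outlier.
118.3 > 113.30 → outlier.
170.6 > 113.30 → outlier.
All remaining values lie within [5.30, 113.30].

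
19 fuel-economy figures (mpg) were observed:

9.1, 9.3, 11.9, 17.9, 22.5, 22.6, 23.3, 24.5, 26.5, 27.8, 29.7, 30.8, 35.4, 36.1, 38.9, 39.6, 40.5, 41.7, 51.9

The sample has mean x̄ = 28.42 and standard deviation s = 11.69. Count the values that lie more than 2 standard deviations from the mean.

1

Cutoffs: x̄ ± 2s = [5.04, 51.80].
Outside the cutoffs: 51.9.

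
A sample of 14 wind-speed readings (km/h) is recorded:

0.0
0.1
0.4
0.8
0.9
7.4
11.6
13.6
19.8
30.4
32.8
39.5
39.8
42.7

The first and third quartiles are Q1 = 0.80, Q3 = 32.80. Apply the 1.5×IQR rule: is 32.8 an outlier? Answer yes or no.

IQR = Q3 − Q1 = 32.80 − 0.80 = 32.00.
Lower fence = Q1 − 1.5·IQR = 0.80 − 48.00 = -47.20.
Upper fence = Q3 + 1.5·IQR = 32.80 + 48.00 = 80.80.
32.8 lies within [-47.20, 80.80].

no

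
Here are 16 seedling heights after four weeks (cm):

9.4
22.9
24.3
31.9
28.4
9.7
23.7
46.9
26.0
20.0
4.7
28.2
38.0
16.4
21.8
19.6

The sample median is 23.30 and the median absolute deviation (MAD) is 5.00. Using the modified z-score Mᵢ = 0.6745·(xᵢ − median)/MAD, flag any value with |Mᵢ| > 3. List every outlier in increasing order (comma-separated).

|Mᵢ| > 3 ⇔ |xᵢ − 23.30| > 3·5.00/0.6745 = 22.24.
So outliers lie outside [1.06, 45.54].
46.9: M = 3.18 → outlier.

46.9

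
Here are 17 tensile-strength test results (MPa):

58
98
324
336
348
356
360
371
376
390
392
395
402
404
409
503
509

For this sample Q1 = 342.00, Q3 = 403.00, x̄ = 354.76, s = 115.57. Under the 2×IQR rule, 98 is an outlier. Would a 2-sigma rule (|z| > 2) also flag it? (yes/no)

yes

z = (98 − 354.76) / 115.57 = -2.22.
|z| = 2.22 > 2.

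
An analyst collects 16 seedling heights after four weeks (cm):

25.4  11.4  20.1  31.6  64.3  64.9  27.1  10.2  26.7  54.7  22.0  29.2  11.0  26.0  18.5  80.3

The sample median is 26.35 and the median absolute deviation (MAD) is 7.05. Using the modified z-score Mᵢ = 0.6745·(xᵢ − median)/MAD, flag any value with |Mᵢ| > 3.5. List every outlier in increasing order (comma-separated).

64.3, 64.9, 80.3

|Mᵢ| > 3.5 ⇔ |xᵢ − 26.35| > 3.5·7.05/0.6745 = 36.58.
So outliers lie outside [-10.23, 62.93].
64.3: M = 3.63 → outlier.
64.9: M = 3.69 → outlier.
80.3: M = 5.16 → outlier.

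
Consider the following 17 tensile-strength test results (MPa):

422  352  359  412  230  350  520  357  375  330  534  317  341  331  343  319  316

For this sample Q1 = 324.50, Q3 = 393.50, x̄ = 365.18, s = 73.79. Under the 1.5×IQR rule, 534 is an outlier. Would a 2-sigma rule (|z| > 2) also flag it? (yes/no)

z = (534 − 365.18) / 73.79 = 2.29.
|z| = 2.29 > 2.

yes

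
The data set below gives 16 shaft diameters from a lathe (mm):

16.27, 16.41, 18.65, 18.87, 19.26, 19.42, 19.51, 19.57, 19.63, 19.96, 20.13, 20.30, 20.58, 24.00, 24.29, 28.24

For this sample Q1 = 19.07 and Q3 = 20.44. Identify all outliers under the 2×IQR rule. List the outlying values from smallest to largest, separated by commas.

16.27, 24.00, 24.29, 28.24

IQR = Q3 − Q1 = 20.44 − 19.07 = 1.37.
Lower fence = Q1 − 2·IQR = 19.07 − 2.74 = 16.33.
Upper fence = Q3 + 2·IQR = 20.44 + 2.74 = 23.18.
16.27 < 16.33 → outlier.
24.00 > 23.18 → outlier.
24.29 > 23.18 → outlier.
28.24 > 23.18 → outlier.
All remaining values lie within [16.33, 23.18].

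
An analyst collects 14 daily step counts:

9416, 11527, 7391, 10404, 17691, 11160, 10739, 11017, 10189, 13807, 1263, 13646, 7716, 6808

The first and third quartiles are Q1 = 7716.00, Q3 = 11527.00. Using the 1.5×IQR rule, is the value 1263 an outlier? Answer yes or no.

IQR = Q3 − Q1 = 11527.00 − 7716.00 = 3811.00.
Lower fence = Q1 − 1.5·IQR = 7716.00 − 5716.50 = 1999.50.
Upper fence = Q3 + 1.5·IQR = 11527.00 + 5716.50 = 17243.50.
1263 lies below the lower fence.

yes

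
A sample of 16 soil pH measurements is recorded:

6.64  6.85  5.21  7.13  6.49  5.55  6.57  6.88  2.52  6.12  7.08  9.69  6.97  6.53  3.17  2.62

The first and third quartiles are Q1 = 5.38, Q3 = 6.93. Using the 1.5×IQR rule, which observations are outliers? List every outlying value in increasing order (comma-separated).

IQR = Q3 − Q1 = 6.93 − 5.38 = 1.55.
Lower fence = Q1 − 1.5·IQR = 5.38 − 2.325 = 3.055.
Upper fence = Q3 + 1.5·IQR = 6.93 + 2.325 = 9.255.
2.52 < 3.055 → outlier.
2.62 < 3.055 → outlier.
9.69 > 9.255 → outlier.
All remaining values lie within [3.055, 9.255].

2.52, 2.62, 9.69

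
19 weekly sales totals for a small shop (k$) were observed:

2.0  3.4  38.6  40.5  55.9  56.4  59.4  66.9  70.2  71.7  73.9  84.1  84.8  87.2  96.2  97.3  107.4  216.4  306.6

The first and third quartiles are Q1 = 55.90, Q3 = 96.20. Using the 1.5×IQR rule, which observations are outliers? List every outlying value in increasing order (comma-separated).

216.4, 306.6

IQR = Q3 − Q1 = 96.20 − 55.90 = 40.30.
Lower fence = Q1 − 1.5·IQR = 55.90 − 60.45 = -4.55.
Upper fence = Q3 + 1.5·IQR = 96.20 + 60.45 = 156.65.
216.4 > 156.65 → outlier.
306.6 > 156.65 → outlier.
All remaining values lie within [-4.55, 156.65].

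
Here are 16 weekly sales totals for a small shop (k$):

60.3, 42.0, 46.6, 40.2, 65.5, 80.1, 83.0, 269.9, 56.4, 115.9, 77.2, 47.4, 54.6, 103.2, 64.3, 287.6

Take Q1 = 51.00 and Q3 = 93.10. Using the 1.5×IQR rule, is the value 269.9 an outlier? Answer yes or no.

yes

IQR = Q3 − Q1 = 93.10 − 51.00 = 42.10.
Lower fence = Q1 − 1.5·IQR = 51.00 − 63.15 = -12.15.
Upper fence = Q3 + 1.5·IQR = 93.10 + 63.15 = 156.25.
269.9 lies above the upper fence.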